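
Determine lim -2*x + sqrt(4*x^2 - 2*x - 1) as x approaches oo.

-1/2

This has the form ∞ − ∞. Multiply and divide by the conjugate √(4*x^2 - 2*x - 1) + 2x.
That gives (-2x - 1) / (√(4*x^2 - 2*x - 1) + 2x).
Divide numerator and denominator by x: the limit is -2/(2·2) = -1/2.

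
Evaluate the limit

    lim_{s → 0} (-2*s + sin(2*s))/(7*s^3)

Direct substitution gives 0/0.
Apply L'Hôpital: lim (2*cos(2*s) - 2)/(21*s^2), still 0/0.
Apply L'Hôpital: lim (-4*sin(2*s))/(42*s), still 0/0.
After 3 applications of L'Hôpital's rule the quotient is (-8*cos(2*s))/(42); substituting s = 0 gives -4/21.

-4/21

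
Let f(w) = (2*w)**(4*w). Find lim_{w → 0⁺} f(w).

Base → 0⁺ and exponent → 0⁺: a 0^0 form.
Take logs: 4w·ln(2w). This is 0·(−∞); rewriting as ln(2w)/(1/(4w)) and applying L'Hôpital gives 0.
Hence the limit is e^0 = 1.

1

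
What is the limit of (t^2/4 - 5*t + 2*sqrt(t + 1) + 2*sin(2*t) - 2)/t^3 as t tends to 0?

Substitution gives 0/0 (the numerator vanishes to order 3).
Expand each term to order t^3: the coefficient of t^3 in 2·sin(2t) is -8/3 and in 2·√(1 + t) is 1/8.
Lower-order terms cancel with the polynomial part, so the numerator is (-61/24)·t^3 + o(t^3), and the limit is (-61/24)/(1) = -61/24.

-61/24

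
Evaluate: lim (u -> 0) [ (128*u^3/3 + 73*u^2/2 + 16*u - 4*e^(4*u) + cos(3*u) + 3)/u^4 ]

-943/24

Substitution gives 0/0 (the numerator vanishes to order 4).
Expand each term to order u^4: the coefficient of u^4 in cos(3u) is 27/8 and in -4·e^(4u) is -128/3.
Lower-order terms cancel with the polynomial part, so the numerator is (-943/24)·u^4 + o(u^4), and the limit is (-943/24)/(1) = -943/24.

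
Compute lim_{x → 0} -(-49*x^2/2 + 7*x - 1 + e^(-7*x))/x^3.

Direct substitution gives 0/0.
Apply L'Hôpital: lim (-49*x + 7 - 7*e^(-7*x))/(-3*x^2), still 0/0.
Apply L'Hôpital: lim (-49 + 49*e^(-7*x))/(-6*x), still 0/0.
After 3 applications of L'Hôpital's rule the quotient is (-343*e^(-7*x))/(-6); substituting x = 0 gives 343/6.

343/6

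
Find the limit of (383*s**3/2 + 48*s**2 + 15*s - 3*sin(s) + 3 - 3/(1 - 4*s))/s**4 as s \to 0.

Substitution gives 0/0; apply L'Hôpital's rule 4 times.
After differentiating numerator and denominator 4 times the quotient is (-3*sin(s) + 18432/(4*s - 1)^5)/(24); at s = 0 this is -768.

-768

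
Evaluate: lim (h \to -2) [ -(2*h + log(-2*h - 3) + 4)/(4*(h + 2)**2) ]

Direct substitution gives 0/0.
Apply L'Hôpital: lim (2 - 2/(-2*h - 3))/(-8*h - 16), still 0/0.
After 2 applications of L'Hôpital's rule the quotient is (-4/(-2*h - 3)^2)/(-8); substituting h = -2 gives 1/2.

1/2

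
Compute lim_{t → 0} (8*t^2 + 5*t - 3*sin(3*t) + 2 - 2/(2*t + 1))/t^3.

59/2

Substitution gives 0/0 (the numerator vanishes to order 3).
Expand each term to order t^3: the coefficient of t^3 in -3·sin(3t) is 27/2 and in -2·1/(1 + 2t) is 16.
Lower-order terms cancel with the polynomial part, so the numerator is (59/2)·t^3 + o(t^3), and the limit is (59/2)/(1) = 59/2.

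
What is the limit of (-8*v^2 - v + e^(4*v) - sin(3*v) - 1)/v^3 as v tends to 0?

91/6

Substitution gives 0/0; apply L'Hôpital's rule 3 times.
After differentiating numerator and denominator 3 times the quotient is (64*e^(4*v) + 27*cos(3*v))/(6); at v = 0 this is 91/6.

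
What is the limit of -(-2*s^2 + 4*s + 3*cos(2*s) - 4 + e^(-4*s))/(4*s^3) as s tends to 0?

8/3

Substitution gives 0/0; apply L'Hôpital's rule 3 times.
After differentiating numerator and denominator 3 times the quotient is (24*sin(2*s) - 64*e^(-4*s))/(-24); at s = 0 this is 8/3.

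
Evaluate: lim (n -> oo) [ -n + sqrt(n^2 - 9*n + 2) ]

-9/2

An ∞ − ∞ form. Rationalising with the conjugate, the difference becomes (-9n + 2) / (√(n^2 - 9*n + 2) + n).
For large n the denominator behaves like 2·n, so the quotient tends to -9/2 = -9/2.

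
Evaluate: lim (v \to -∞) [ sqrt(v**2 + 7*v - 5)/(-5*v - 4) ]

For large |v|, √(v^2 + 7*v - 5) ≈ √1·|v| and the denominator ≈ -5v.
Since v → −∞, |v| = −v, giving −√1/(-5) = 1/5.

1/5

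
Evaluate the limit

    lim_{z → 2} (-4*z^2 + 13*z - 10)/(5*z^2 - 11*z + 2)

-1/3

Direct substitution gives 0/0, so factor. Both numerator and denominator have (z - 2) as a factor.
After cancelling, the expression reduces to (5 - 4*z)/(5*z - 1).
Substituting z = 2 gives -1/3.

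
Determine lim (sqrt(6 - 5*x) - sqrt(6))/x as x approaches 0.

-5*√(6)/12

Substitution gives 0/0. Multiply numerator and denominator by the conjugate √(6 - 5x) + √6.
The numerator becomes (6 - 5x) − 6 = -5x, so the expression simplifies to -5/(√(6 - 5x) + √6).
Letting x → 0 gives -5/(2√6) = -5*√(6)/12.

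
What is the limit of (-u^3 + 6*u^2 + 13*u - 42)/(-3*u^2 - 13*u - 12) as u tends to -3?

-10

At u = -3 both the top and bottom vanish — a removable singularity. Factoring out (u + 3) from each leaves (-u^2 + 9*u - 14)/(-3*u - 4), which at u = -3 equals -10.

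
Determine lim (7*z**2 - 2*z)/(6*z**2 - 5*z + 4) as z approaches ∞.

Numerator and denominator both have degree 2.
Dividing every term by z^2, all lower-order terms vanish and the limit is the ratio of leading coefficients, 7/(6) = 7/6.

7/6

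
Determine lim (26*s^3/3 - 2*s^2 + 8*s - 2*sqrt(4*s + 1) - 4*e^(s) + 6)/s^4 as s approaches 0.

119/6

Substitution gives 0/0 (the numerator vanishes to order 4).
Expand each term to order s^4: the coefficient of s^4 in -2·√(1 + 4s) is 20 and in -4·e^(s) is -1/6.
Lower-order terms cancel with the polynomial part, so the numerator is (119/6)·s^4 + o(s^4), and the limit is (119/6)/(1) = 119/6.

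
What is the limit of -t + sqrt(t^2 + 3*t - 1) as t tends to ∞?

3/2

An ∞ − ∞ form. Rationalising with the conjugate, the difference becomes (3t - 1) / (√(t^2 + 3*t - 1) + t).
For large t the denominator behaves like 2·t, so the quotient tends to 3/2 = 3/2.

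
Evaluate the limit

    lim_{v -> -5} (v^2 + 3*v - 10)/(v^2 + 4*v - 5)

7/6

Direct substitution gives 0/0, so factor. Both numerator and denominator have (v + 5) as a factor.
After cancelling, the expression reduces to (v - 2)/(v - 1).
Substituting v = -5 gives 7/6.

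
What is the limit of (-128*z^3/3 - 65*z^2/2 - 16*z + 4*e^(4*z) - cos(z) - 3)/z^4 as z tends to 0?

Substitution gives 0/0 (the numerator vanishes to order 4).
Expand each term to order z^4: the coefficient of z^4 in 4·e^(4z) is 128/3 and in −cos(z) is -1/24.
Lower-order terms cancel with the polynomial part, so the numerator is (341/8)·z^4 + o(z^4), and the limit is (341/8)/(1) = 341/8.

341/8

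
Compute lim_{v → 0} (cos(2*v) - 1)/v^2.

-2

Direct substitution gives 0/0.
Apply L'Hôpital: lim (-2*sin(2*v))/(2*v), still 0/0.
After 2 applications of L'Hôpital's rule the quotient is (-4*cos(2*v))/(2); substituting v = 0 gives -2.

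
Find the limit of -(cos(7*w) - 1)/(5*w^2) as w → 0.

49/10

Direct substitution gives 0/0.
Apply L'Hôpital: lim (-7*sin(7*w))/(-10*w), still 0/0.
After 2 applications of L'Hôpital's rule the quotient is (-49*cos(7*w))/(-10); substituting w = 0 gives 49/10.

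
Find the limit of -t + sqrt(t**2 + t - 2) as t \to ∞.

1/2

This has the form ∞ − ∞. Multiply and divide by the conjugate √(t^2 + t - 2) + t.
That gives (t - 2) / (√(t^2 + t - 2) + t).
Divide numerator and denominator by t: the limit is 1/(2·1) = 1/2.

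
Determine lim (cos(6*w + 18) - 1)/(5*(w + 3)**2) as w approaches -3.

-18/5

Direct substitution gives 0/0.
Apply L'Hôpital: lim (-6*sin(6*w + 18))/(10*w + 30), still 0/0.
After 2 applications of L'Hôpital's rule the quotient is (-36*cos(6*w + 18))/(10); substituting w = -3 gives -18/5.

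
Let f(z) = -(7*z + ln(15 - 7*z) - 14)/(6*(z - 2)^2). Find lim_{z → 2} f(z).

Direct substitution gives 0/0.
Apply L'Hôpital: lim (7 - 7/(15 - 7*z))/(24 - 12*z), still 0/0.
After 2 applications of L'Hôpital's rule the quotient is (-49/(15 - 7*z)^2)/(-12); substituting z = 2 gives 49/12.

49/12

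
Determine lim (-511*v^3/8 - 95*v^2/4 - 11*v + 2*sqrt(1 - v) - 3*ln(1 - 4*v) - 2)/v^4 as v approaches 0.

Substitution gives 0/0; apply L'Hôpital's rule 4 times.
After differentiating numerator and denominator 4 times the quotient is (4608/(4*v - 1)^4 - 15/(8*(1 - v)^(7/2)))/(24); at v = 0 this is 12283/64.

12283/64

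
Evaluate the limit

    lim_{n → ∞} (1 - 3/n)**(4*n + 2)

e^(-12)

Write it as [(1 - 3/n)^n]^(4) · (1 - 3/n)^(2). The bracketed term tends to e^(-3) and the second factor to 1, so the limit is e^(-12).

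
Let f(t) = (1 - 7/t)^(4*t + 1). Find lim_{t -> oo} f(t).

e^(-28)

The base → 1 and the exponent → ∞: a 1^∞ form.
Take logarithms: (4t + 1)·ln(1 - 7/t). Since ln(1+u) ~ u for small u, this behaves like (4t)·(-7/t) → -28.
So the limit is e^(-28).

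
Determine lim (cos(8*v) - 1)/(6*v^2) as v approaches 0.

-16/3

Direct substitution gives 0/0.
Apply L'Hôpital: lim (-8*sin(8*v))/(12*v), still 0/0.
After 2 applications of L'Hôpital's rule the quotient is (-64*cos(8*v))/(12); substituting v = 0 gives -16/3.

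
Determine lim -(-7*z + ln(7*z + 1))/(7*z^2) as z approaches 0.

7/2

Direct substitution gives 0/0.
Apply L'Hôpital: lim (-7 + 7/(7*z + 1))/(-14*z), still 0/0.
After 2 applications of L'Hôpital's rule the quotient is (-49/(7*z + 1)^2)/(-14); substituting z = 0 gives 7/2.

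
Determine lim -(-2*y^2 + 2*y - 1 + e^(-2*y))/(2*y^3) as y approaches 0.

Direct substitution gives 0/0.
Apply L'Hôpital: lim (-4*y + 2 - 2*e^(-2*y))/(-6*y^2), still 0/0.
Apply L'Hôpital: lim (-4 + 4*e^(-2*y))/(-12*y), still 0/0.
After 3 applications of L'Hôpital's rule the quotient is (-8*e^(-2*y))/(-12); substituting y = 0 gives 2/3.

2/3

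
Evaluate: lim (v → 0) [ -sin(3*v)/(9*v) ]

-1/3

Substitution gives 0/0.
Write it as (3/(-9))·sin(3v)/(3v); since sin(u)/u → 1, the limit is -1/3.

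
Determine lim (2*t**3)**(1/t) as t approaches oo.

Base → ∞ and exponent → 0: an ∞^0 form.
Take logs: (1/t)·ln(2·t^3) = (ln 2 + 3·ln t)/t → 0.
So the limit is e^0 = 1.

1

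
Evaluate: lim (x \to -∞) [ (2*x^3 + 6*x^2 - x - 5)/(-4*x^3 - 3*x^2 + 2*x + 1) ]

Numerator and denominator both have degree 3.
Dividing every term by x^3, all lower-order terms vanish and the limit is the ratio of leading coefficients, 2/(-4) = -1/2.

-1/2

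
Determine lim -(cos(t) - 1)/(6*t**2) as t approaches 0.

1/12

Direct substitution gives 0/0.
Apply L'Hôpital: lim (-sin(t))/(-12*t), still 0/0.
After 2 applications of L'Hôpital's rule the quotient is (-cos(t))/(-12); substituting t = 0 gives 1/12.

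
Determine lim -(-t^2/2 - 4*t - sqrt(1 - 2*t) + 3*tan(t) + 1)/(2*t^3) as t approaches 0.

-3/4

Substitution gives 0/0 (the numerator vanishes to order 3).
Expand each term to order t^3: the coefficient of t^3 in −√(1 - 2t) is 1/2 and in 3·tan(t) is 1.
Lower-order terms cancel with the polynomial part, so the numerator is (3/2)·t^3 + o(t^3), and the limit is (3/2)/(-2) = -3/4.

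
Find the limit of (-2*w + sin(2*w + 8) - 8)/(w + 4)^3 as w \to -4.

-4/3

Direct substitution gives 0/0.
Apply L'Hôpital: lim (2*cos(2*w + 8) - 2)/(3*(w + 4)^2), still 0/0.
Apply L'Hôpital: lim (-4*sin(2*w + 8))/(6*w + 24), still 0/0.
After 3 applications of L'Hôpital's rule the quotient is (-8*cos(2*w + 8))/(6); substituting w = -4 gives -4/3.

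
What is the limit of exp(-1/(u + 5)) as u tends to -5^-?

∞

As u → -5⁻, -1/(u + 5) → +∞, so e^(-1/(u + 5)) → ∞.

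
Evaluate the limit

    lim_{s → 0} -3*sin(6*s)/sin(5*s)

Substitution gives 0/0.
Divide numerator and denominator by s: sin(6s)/s → 6 and sin(5s)/s → 5, so the limit is -3·6/5 = -18/5.

-18/5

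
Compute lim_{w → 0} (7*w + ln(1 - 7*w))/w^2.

Direct substitution gives 0/0.
Apply L'Hôpital: lim (7 - 7/(1 - 7*w))/(2*w), still 0/0.
After 2 applications of L'Hôpital's rule the quotient is (-49/(1 - 7*w)^2)/(2); substituting w = 0 gives -49/2.

-49/2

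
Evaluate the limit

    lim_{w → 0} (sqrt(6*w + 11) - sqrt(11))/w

3*√(11)/11

Substitution gives 0/0. Multiply numerator and denominator by the conjugate √(11 + 6w) + √11.
The numerator becomes (11 + 6w) − 11 = 6w, so the expression simplifies to 6/(√(11 + 6w) + √11).
Letting w → 0 gives 6/(2√11) = 3*√(11)/11.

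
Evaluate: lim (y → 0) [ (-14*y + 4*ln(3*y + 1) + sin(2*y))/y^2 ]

Substitution gives 0/0 (the numerator vanishes to order 2).
Expand each term to order y^2: the coefficient of y^2 in 4·ln(1 + 3y) is -18 and in sin(2y) is 0.
Lower-order terms cancel with the polynomial part, so the numerator is (-18)·y^2 + o(y^2), and the limit is (-18)/(1) = -18.

-18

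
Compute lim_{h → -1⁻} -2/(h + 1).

∞

As h → -1⁻, (h + 1) → 0⁻, so (h + 1)^1 → 0⁻ and -2/(h + 1)^1 → ∞.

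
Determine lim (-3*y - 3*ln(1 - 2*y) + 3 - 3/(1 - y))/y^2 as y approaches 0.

Substitution gives 0/0 (the numerator vanishes to order 2).
Expand each term to order y^2: the coefficient of y^2 in -3·ln(1 - 2y) is 6 and in -3·1/(1 - y) is -3.
Lower-order terms cancel with the polynomial part, so the numerator is (3)·y^2 + o(y^2), and the limit is (3)/(1) = 3.

3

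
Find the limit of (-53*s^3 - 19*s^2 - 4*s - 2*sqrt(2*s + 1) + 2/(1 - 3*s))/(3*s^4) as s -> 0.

653/12

Substitution gives 0/0; apply L'Hôpital's rule 4 times.
After differentiating numerator and denominator 4 times the quotient is (-3888/(3*s - 1)^5 + 30/(2*s + 1)^(7/2))/(72); at s = 0 this is 653/12.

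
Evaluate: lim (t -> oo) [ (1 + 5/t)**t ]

e^(5)

Write it as [(1 + 5/t)^t]^(1) · (1 + 5/t)^(0). The bracketed term tends to e^(5) and the second factor to 1, so the limit is e^(5).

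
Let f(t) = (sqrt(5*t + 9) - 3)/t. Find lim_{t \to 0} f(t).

Substitution gives 0/0. Multiply numerator and denominator by the conjugate √(9 + 5t) + √9.
The numerator becomes (9 + 5t) − 9 = 5t, so the expression simplifies to 5/(√(9 + 5t) + √9).
Letting t → 0 gives 5/(2√9) = 5/6.

5/6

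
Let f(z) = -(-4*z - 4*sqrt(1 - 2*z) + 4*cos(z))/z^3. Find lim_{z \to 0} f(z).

Substitution gives 0/0 (the numerator vanishes to order 3).
Expand each term to order z^3: the coefficient of z^3 in -4·√(1 - 2z) is 2 and in 4·cos(z) is 0.
Lower-order terms cancel with the polynomial part, so the numerator is (2)·z^3 + o(z^3), and the limit is (2)/(-1) = -2.

-2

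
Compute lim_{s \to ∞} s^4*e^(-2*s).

Write as s^4/e^{2s}, an ∞/∞ form.
Exponential growth dominates any polynomial, so repeated L'Hôpital (or the standard result) gives 0.

0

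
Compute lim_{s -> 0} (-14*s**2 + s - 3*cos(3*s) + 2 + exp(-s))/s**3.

Substitution gives 0/0; apply L'Hôpital's rule 3 times.
After differentiating numerator and denominator 3 times the quotient is (-81*sin(3*s) - e^(-s))/(6); at s = 0 this is -1/6.

-1/6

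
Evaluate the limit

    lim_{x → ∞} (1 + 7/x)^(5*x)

e^(35)

Write it as [(1 + 7/x)^x]^(5) · (1 + 7/x)^(0). The bracketed term tends to e^(7) and the second factor to 1, so the limit is e^(35).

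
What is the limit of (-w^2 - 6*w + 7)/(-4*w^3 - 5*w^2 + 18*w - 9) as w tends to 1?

Since w = 1 makes numerator and denominator zero, (w - 1) divides both.
Cancelling it gives (-w - 7)/(-4*w^2 - 9*w + 9); now plug in w = 1 to get 2.

2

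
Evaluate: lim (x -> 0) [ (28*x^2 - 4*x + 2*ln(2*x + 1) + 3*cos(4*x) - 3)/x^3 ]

16/3

Substitution gives 0/0 (the numerator vanishes to order 3).
Expand each term to order x^3: the coefficient of x^3 in 3·cos(4x) is 0 and in 2·ln(1 + 2x) is 16/3.
Lower-order terms cancel with the polynomial part, so the numerator is (16/3)·x^3 + o(x^3), and the limit is (16/3)/(1) = 16/3.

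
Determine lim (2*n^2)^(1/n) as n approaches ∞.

1

Base → ∞ and exponent → 0: an ∞^0 form.
Take logs: (1/n)·ln(2·n^2) = (ln 2 + 2·ln n)/n → 0.
So the limit is e^0 = 1.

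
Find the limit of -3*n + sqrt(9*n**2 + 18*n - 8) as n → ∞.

3

An ∞ − ∞ form. Rationalising with the conjugate, the difference becomes (18n - 8) / (√(9*n^2 + 18*n - 8) + 3n).
For large n the denominator behaves like 2·3n, so the quotient tends to 18/6 = 3.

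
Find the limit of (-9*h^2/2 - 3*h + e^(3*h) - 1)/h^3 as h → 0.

Direct substitution gives 0/0.
Apply L'Hôpital: lim (-9*h + 3*e^(3*h) - 3)/(3*h^2), still 0/0.
Apply L'Hôpital: lim (9*e^(3*h) - 9)/(6*h), still 0/0.
After 3 applications of L'Hôpital's rule the quotient is (27*e^(3*h))/(6); substituting h = 0 gives 9/2.

9/2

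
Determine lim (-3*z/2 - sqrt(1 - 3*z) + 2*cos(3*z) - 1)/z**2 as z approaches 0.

Substitution gives 0/0 (the numerator vanishes to order 2).
Expand each term to order z^2: the coefficient of z^2 in −√(1 - 3z) is 9/8 and in 2·cos(3z) is -9.
Lower-order terms cancel with the polynomial part, so the numerator is (-63/8)·z^2 + o(z^2), and the limit is (-63/8)/(1) = -63/8.

-63/8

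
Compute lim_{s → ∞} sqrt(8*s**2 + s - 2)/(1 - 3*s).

For large |s|, √(8*s^2 + s - 2) ≈ √8·|s| and the denominator ≈ -3s.
Since s → +∞, |s| = s, giving √8/(-3) = -2*√(2)/3.

-2*√(2)/3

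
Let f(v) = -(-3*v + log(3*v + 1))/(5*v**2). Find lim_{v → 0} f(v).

9/10

Direct substitution gives 0/0.
Apply L'Hôpital: lim (-3 + 3/(3*v + 1))/(-10*v), still 0/0.
After 2 applications of L'Hôpital's rule the quotient is (-9/(3*v + 1)^2)/(-10); substituting v = 0 gives 9/10.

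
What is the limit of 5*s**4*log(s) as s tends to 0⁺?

This is a 0·(−∞) form. Rewrite as 5·ln(s) / s^(−4) and apply L'Hôpital:
the derivative quotient is 5·(1/s) / (−4·s^(−5)) = (-5/4)·s^4 → 0.

0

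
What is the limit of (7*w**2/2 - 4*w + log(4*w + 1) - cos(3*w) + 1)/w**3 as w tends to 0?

Substitution gives 0/0 (the numerator vanishes to order 3).
Expand each term to order w^3: the coefficient of w^3 in ln(1 + 4w) is 64/3 and in −cos(3w) is 0.
Lower-order terms cancel with the polynomial part, so the numerator is (64/3)·w^3 + o(w^3), and the limit is (64/3)/(1) = 64/3.

64/3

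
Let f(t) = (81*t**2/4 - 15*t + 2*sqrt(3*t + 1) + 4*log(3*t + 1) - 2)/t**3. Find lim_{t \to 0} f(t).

315/8

Substitution gives 0/0 (the numerator vanishes to order 3).
Expand each term to order t^3: the coefficient of t^3 in 4·ln(1 + 3t) is 36 and in 2·√(1 + 3t) is 27/8.
Lower-order terms cancel with the polynomial part, so the numerator is (315/8)·t^3 + o(t^3), and the limit is (315/8)/(1) = 315/8.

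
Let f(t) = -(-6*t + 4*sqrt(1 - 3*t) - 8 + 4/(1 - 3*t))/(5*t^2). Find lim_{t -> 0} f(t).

-63/10

Substitution gives 0/0 (the numerator vanishes to order 2).
Expand each term to order t^2: the coefficient of t^2 in 4·√(1 - 3t) is -9/2 and in 4·1/(1 - 3t) is 36.
Lower-order terms cancel with the polynomial part, so the numerator is (63/2)·t^2 + o(t^2), and the limit is (63/2)/(-5) = -63/10.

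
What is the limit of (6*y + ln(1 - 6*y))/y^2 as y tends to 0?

-18

Direct substitution gives 0/0.
Apply L'Hôpital: lim (6 - 6/(1 - 6*y))/(2*y), still 0/0.
After 2 applications of L'Hôpital's rule the quotient is (-36/(1 - 6*y)^2)/(2); substituting y = 0 gives -18.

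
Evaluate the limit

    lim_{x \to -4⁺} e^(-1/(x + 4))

0

As x → -4⁺, -1/(x + 4) → −∞, so e^(-1/(x + 4)) → 0.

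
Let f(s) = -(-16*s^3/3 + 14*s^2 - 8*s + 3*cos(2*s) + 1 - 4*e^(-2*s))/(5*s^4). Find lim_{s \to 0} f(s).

Substitution gives 0/0; apply L'Hôpital's rule 4 times.
After differentiating numerator and denominator 4 times the quotient is (48*cos(2*s) - 64*e^(-2*s))/(-120); at s = 0 this is 2/15.

2/15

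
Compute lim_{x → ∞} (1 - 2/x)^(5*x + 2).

e^(-10)

The base → 1 and the exponent → ∞: a 1^∞ form.
Take logarithms: (5x + 2)·ln(1 - 2/x). Since ln(1+u) ~ u for small u, this behaves like (5x)·(-2/x) → -10.
So the limit is e^(-10).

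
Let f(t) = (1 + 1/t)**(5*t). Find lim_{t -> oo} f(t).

e^(5)

Let L be the limit and take ln: ln L = lim (5t)·ln(1 + 1/t) = lim (5t)·(1/t + O(1/t²)) = 5.
Hence L = e^(5).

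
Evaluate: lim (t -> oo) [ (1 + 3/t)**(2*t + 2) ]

Let L be the limit and take ln: ln L = lim (2t + 2)·ln(1 + 3/t) = lim (2t + 2)·(3/t + O(1/t²)) = 6.
Hence L = e^(6).

e^(6)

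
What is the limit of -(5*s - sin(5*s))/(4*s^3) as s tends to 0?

-125/24

Direct substitution gives 0/0.
Apply L'Hôpital: lim (5 - 5*cos(5*s))/(-12*s^2), still 0/0.
Apply L'Hôpital: lim (25*sin(5*s))/(-24*s), still 0/0.
After 3 applications of L'Hôpital's rule the quotient is (125*cos(5*s))/(-24); substituting s = 0 gives -125/24.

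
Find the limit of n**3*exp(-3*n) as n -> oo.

Write as n^3/e^{3n}, an ∞/∞ form.
Exponential growth dominates any polynomial, so repeated L'Hôpital (or the standard result) gives 0.

0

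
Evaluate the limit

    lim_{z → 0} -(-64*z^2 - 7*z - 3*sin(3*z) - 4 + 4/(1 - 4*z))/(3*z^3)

-539/6

Substitution gives 0/0 (the numerator vanishes to order 3).
Expand each term to order z^3: the coefficient of z^3 in 4·1/(1 - 4z) is 256 and in -3·sin(3z) is 27/2.
Lower-order terms cancel with the polynomial part, so the numerator is (539/2)·z^3 + o(z^3), and the limit is (539/2)/(-3) = -539/6.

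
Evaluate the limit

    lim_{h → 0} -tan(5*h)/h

Substitution gives 0/0.
Since tan(u)/u → 1 as u → 0, tan(5h)/(5h) → 1 and the limit is 5/(-1) = -5.

-5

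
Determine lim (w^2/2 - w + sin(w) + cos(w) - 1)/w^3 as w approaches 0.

-1/6

Substitution gives 0/0 (the numerator vanishes to order 3).
Expand each term to order w^3: the coefficient of w^3 in cos(w) is 0 and in sin(w) is -1/6.
Lower-order terms cancel with the polynomial part, so the numerator is (-1/6)·w^3 + o(w^3), and the limit is (-1/6)/(1) = -1/6.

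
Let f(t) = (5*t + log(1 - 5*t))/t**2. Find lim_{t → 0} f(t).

Direct substitution gives 0/0.
Apply L'Hôpital: lim (5 - 5/(1 - 5*t))/(2*t), still 0/0.
After 2 applications of L'Hôpital's rule the quotient is (-25/(1 - 5*t)^2)/(2); substituting t = 0 gives -25/2.

-25/2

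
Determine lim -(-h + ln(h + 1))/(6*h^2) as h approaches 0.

1/12

Direct substitution gives 0/0.
Apply L'Hôpital: lim (-1 + 1/(h + 1))/(-12*h), still 0/0.
After 2 applications of L'Hôpital's rule the quotient is (-1/(h + 1)^2)/(-12); substituting h = 0 gives 1/12.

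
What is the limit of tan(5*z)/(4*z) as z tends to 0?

Substitution gives 0/0.
Since tan(u)/u → 1 as u → 0, tan(5z)/(5z) → 1 and the limit is 5/4.

5/4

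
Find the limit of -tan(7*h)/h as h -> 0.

-7

Substitution gives 0/0.
Since tan(u)/u → 1 as u → 0, tan(7h)/(7h) → 1 and the limit is 7/(-1) = -7.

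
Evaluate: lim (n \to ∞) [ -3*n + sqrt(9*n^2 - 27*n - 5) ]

An ∞ − ∞ form. Rationalising with the conjugate, the difference becomes (-27n - 5) / (√(9*n^2 - 27*n - 5) + 3n).
For large n the denominator behaves like 2·3n, so the quotient tends to -27/6 = -9/2.

-9/2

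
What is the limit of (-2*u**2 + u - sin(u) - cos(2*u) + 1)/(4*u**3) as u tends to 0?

Substitution gives 0/0; apply L'Hôpital's rule 3 times.
After differentiating numerator and denominator 3 times the quotient is (-8*sin(2*u) + cos(u))/(24); at u = 0 this is 1/24.

1/24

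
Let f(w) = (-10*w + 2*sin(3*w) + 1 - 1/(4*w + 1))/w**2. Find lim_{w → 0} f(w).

Substitution gives 0/0 (the numerator vanishes to order 2).
Expand each term to order w^2: the coefficient of w^2 in −1/(1 + 4w) is -16 and in 2·sin(3w) is 0.
Lower-order terms cancel with the polynomial part, so the numerator is (-16)·w^2 + o(w^2), and the limit is (-16)/(1) = -16.

-16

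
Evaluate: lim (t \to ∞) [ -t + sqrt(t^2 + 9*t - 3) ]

An ∞ − ∞ form. Rationalising with the conjugate, the difference becomes (9t - 3) / (√(t^2 + 9*t - 3) + t).
For large t the denominator behaves like 2·t, so the quotient tends to 9/2 = 9/2.

9/2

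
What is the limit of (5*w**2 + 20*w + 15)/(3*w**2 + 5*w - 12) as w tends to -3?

10/13

At w = -3 both the top and bottom vanish — a removable singularity. Factoring out (w + 3) from each leaves (5*w + 5)/(3*w - 4), which at w = -3 equals 10/13.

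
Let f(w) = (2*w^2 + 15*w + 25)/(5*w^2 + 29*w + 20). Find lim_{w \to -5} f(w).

5/21

Direct substitution gives 0/0, so factor. Both numerator and denominator have (w + 5) as a factor.
After cancelling, the expression reduces to (2*w + 5)/(5*w + 4).
Substituting w = -5 gives 5/21.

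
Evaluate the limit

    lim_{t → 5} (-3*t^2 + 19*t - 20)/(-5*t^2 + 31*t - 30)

Since t = 5 makes numerator and denominator zero, (t - 5) divides both.
Cancelling it gives (4 - 3*t)/(6 - 5*t); now plug in t = 5 to get 11/19.

11/19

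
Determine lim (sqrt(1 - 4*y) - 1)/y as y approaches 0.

A 0/0 form; rationalise with √(1 - 4y) + √1. This collapses the numerator to -4y, leaving -4/(√(1 - 4y) + √1) → -4/(2√1) = -2.

-2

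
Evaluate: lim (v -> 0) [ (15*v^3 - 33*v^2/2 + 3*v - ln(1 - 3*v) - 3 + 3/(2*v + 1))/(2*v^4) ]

273/8

Substitution gives 0/0; apply L'Hôpital's rule 4 times.
After differentiating numerator and denominator 4 times the quotient is (486/(3*v - 1)^4 + 1152/(2*v + 1)^5)/(48); at v = 0 this is 273/8.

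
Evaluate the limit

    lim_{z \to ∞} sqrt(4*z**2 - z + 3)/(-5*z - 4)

-2/5

For large |z|, √(4*z^2 - z + 3) ≈ √4·|z| and the denominator ≈ -5z.
Since z → +∞, |z| = z, giving √4/(-5) = -2/5.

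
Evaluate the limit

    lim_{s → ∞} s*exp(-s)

Write as s^1/e^{1s}, an ∞/∞ form.
Exponential growth dominates any polynomial, so repeated L'Hôpital (or the standard result) gives 0.

0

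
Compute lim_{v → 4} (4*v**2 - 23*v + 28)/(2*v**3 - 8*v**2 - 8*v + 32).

3/8

At v = 4 both the top and bottom vanish — a removable singularity. Factoring out (v - 4) from each leaves (4*v - 7)/(2*v^2 - 8), which at v = 4 equals 3/8.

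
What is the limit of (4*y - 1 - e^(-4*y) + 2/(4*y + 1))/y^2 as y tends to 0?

24

Substitution gives 0/0 (the numerator vanishes to order 2).
Expand each term to order y^2: the coefficient of y^2 in −e^(-4y) is -8 and in 2·1/(1 + 4y) is 32.
Lower-order terms cancel with the polynomial part, so the numerator is (24)·y^2 + o(y^2), and the limit is (24)/(1) = 24.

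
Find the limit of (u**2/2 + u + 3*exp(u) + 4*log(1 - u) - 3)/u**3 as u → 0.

Substitution gives 0/0; apply L'Hôpital's rule 3 times.
After differentiating numerator and denominator 3 times the quotient is (3*e^(u) + 8/(u - 1)^3)/(6); at u = 0 this is -5/6.

-5/6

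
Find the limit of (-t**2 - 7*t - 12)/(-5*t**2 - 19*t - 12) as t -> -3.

At t = -3 both the top and bottom vanish — a removable singularity. Factoring out (t + 3) from each leaves (-t - 4)/(-5*t - 4), which at t = -3 equals -1/11.

-1/11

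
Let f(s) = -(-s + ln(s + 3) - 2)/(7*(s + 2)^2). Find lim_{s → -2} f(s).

Direct substitution gives 0/0.
Apply L'Hôpital: lim (-1 + 1/(s + 3))/(-14*s - 28), still 0/0.
After 2 applications of L'Hôpital's rule the quotient is (-1/(s + 3)^2)/(-14); substituting s = -2 gives 1/14.

1/14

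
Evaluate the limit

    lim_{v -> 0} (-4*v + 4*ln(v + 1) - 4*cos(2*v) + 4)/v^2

Substitution gives 0/0 (the numerator vanishes to order 2).
Expand each term to order v^2: the coefficient of v^2 in -4·cos(2v) is 8 and in 4·ln(1 + v) is -2.
Lower-order terms cancel with the polynomial part, so the numerator is (6)·v^2 + o(v^2), and the limit is (6)/(1) = 6.

6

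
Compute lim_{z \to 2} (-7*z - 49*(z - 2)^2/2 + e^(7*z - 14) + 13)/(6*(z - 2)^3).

Direct substitution gives 0/0.
Apply L'Hôpital: lim (-49*z + 7*e^(7*z - 14) + 91)/(18*(z - 2)^2), still 0/0.
Apply L'Hôpital: lim (49*e^(7*z - 14) - 49)/(36*z - 72), still 0/0.
After 3 applications of L'Hôpital's rule the quotient is (343*e^(7*z - 14))/(36); substituting z = 2 gives 343/36.

343/36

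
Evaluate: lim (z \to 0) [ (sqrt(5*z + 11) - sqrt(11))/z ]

5*√(11)/22

A 0/0 form; rationalise with √(11 + 5z) + √11. This collapses the numerator to 5z, leaving 5/(√(11 + 5z) + √11) → 5/(2√11) = 5*√(11)/22.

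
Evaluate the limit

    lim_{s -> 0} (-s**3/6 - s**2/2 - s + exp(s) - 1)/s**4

Direct substitution gives 0/0.
Apply L'Hôpital: lim (-s^2/2 - s + e^(s) - 1)/(4*s^3), still 0/0.
Apply L'Hôpital: lim (-s + e^(s) - 1)/(12*s^2), still 0/0.
Apply L'Hôpital: lim (e^(s) - 1)/(24*s), still 0/0.
After 4 applications of L'Hôpital's rule the quotient is (e^(s))/(24); substituting s = 0 gives 1/24.

1/24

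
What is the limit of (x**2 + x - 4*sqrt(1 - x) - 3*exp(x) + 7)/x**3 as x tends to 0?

-1/4

Substitution gives 0/0 (the numerator vanishes to order 3).
Expand each term to order x^3: the coefficient of x^3 in -3·e^(x) is -1/2 and in -4·√(1 - x) is 1/4.
Lower-order terms cancel with the polynomial part, so the numerator is (-1/4)·x^3 + o(x^3), and the limit is (-1/4)/(1) = -1/4.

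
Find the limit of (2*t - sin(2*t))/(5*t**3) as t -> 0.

4/15

Direct substitution gives 0/0.
Apply L'Hôpital: lim (2 - 2*cos(2*t))/(15*t^2), still 0/0.
Apply L'Hôpital: lim (4*sin(2*t))/(30*t), still 0/0.
After 3 applications of L'Hôpital's rule the quotient is (8*cos(2*t))/(30); substituting t = 0 gives 4/15.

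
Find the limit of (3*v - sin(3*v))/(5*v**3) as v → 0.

9/10

Direct substitution gives 0/0.
Apply L'Hôpital: lim (3 - 3*cos(3*v))/(15*v^2), still 0/0.
Apply L'Hôpital: lim (9*sin(3*v))/(30*v), still 0/0.
After 3 applications of L'Hôpital's rule the quotient is (27*cos(3*v))/(30); substituting v = 0 gives 9/10.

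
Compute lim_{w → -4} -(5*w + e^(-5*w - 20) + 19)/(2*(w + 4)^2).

-25/4

Direct substitution gives 0/0.
Apply L'Hôpital: lim (5 - 5*e^(-5*w - 20))/(-4*w - 16), still 0/0.
After 2 applications of L'Hôpital's rule the quotient is (25*e^(-5*w - 20))/(-4); substituting w = -4 gives -25/4.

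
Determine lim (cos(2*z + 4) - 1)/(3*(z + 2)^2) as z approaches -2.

-2/3

Direct substitution gives 0/0.
Apply L'Hôpital: lim (-2*sin(2*z + 4))/(6*z + 12), still 0/0.
After 2 applications of L'Hôpital's rule the quotient is (-4*cos(2*z + 4))/(6); substituting z = -2 gives -2/3.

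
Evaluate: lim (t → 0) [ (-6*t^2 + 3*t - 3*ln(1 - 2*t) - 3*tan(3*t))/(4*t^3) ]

-19/4

Substitution gives 0/0; apply L'Hôpital's rule 3 times.
After differentiating numerator and denominator 3 times the quotient is (6*(108*(2*t - 1)^3*(cos(6*t) - 2)/(cos(6*t) + 1)^2 - 8)/(2*t - 1)^3)/(24); at t = 0 this is -19/4.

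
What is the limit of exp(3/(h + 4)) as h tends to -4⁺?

∞

As h → -4⁺, 3/(h + 4) → +∞, so e^(3/(h + 4)) → ∞.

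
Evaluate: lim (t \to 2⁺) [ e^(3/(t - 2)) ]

As t → 2⁺, 3/(t - 2) → +∞, so e^(3/(t - 2)) → ∞.

∞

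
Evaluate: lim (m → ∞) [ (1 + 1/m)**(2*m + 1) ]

Let L be the limit and take ln: ln L = lim (2m + 1)·ln(1 + 1/m) = lim (2m + 1)·(1/m + O(1/m²)) = 2.
Hence L = e^(2).

e^(2)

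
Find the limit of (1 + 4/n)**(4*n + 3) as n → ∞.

e^(16)

Write it as [(1 + 4/n)^n]^(4) · (1 + 4/n)^(3). The bracketed term tends to e^(4) and the second factor to 1, so the limit is e^(16).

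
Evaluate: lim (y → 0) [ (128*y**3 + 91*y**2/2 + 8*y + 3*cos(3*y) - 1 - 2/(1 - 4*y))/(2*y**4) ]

Substitution gives 0/0; apply L'Hôpital's rule 4 times.
After differentiating numerator and denominator 4 times the quotient is (243*cos(3*y) + 12288/(4*y - 1)^5)/(48); at y = 0 this is -4015/16.

-4015/16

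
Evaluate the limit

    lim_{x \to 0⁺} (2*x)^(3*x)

1

Base → 0⁺ and exponent → 0⁺: a 0^0 form.
Take logs: 3x·ln(2x). This is 0·(−∞); rewriting as ln(2x)/(1/(3x)) and applying L'Hôpital gives 0.
Hence the limit is e^0 = 1.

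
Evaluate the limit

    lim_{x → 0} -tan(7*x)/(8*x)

Substitution gives 0/0.
Since tan(u)/u → 1 as u → 0, tan(7x)/(7x) → 1 and the limit is 7/(-8) = -7/8.

-7/8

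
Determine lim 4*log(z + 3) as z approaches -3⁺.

As z → -3⁺, z + 3 → 0⁺ and ln(z + 3) → −∞.
Multiplying by 4 gives -∞.

-∞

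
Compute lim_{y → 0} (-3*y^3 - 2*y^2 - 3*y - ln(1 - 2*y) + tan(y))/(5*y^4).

4/5

Substitution gives 0/0 (the numerator vanishes to order 4).
Expand each term to order y^4: the coefficient of y^4 in tan(y) is 0 and in −ln(1 - 2y) is 4.
Lower-order terms cancel with the polynomial part, so the numerator is (4)·y^4 + o(y^4), and the limit is (4)/(5) = 4/5.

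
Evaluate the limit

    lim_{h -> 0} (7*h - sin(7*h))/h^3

343/6

Direct substitution gives 0/0.
Apply L'Hôpital: lim (7 - 7*cos(7*h))/(3*h^2), still 0/0.
Apply L'Hôpital: lim (49*sin(7*h))/(6*h), still 0/0.
After 3 applications of L'Hôpital's rule the quotient is (343*cos(7*h))/(6); substituting h = 0 gives 343/6.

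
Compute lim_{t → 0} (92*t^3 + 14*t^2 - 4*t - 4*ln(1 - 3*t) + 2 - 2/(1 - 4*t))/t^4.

-431

Substitution gives 0/0; apply L'Hôpital's rule 4 times.
After differentiating numerator and denominator 4 times the quotient is (12288/(4*t - 1)^5 + 1944/(3*t - 1)^4)/(24); at t = 0 this is -431.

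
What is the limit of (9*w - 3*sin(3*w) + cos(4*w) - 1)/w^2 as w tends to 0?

Substitution gives 0/0 (the numerator vanishes to order 2).
Expand each term to order w^2: the coefficient of w^2 in -3·sin(3w) is 0 and in cos(4w) is -8.
Lower-order terms cancel with the polynomial part, so the numerator is (-8)·w^2 + o(w^2), and the limit is (-8)/(1) = -8.

-8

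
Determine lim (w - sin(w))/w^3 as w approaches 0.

Direct substitution gives 0/0.
Apply L'Hôpital: lim (1 - cos(w))/(3*w^2), still 0/0.
Apply L'Hôpital: lim (sin(w))/(6*w), still 0/0.
After 3 applications of L'Hôpital's rule the quotient is (cos(w))/(6); substituting w = 0 gives 1/6.

1/6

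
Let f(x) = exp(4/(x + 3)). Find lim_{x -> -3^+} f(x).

∞

As x → -3⁺, 4/(x + 3) → +∞, so e^(4/(x + 3)) → ∞.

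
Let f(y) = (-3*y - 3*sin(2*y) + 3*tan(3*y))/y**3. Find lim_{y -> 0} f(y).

31

Substitution gives 0/0 (the numerator vanishes to order 3).
Expand each term to order y^3: the coefficient of y^3 in 3·tan(3y) is 27 and in -3·sin(2y) is 4.
Lower-order terms cancel with the polynomial part, so the numerator is (31)·y^3 + o(y^3), and the limit is (31)/(1) = 31.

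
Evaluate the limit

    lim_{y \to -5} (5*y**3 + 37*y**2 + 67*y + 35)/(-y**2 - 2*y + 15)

At y = -5 both the top and bottom vanish — a removable singularity. Factoring out (y + 5) from each leaves (5*y^2 + 12*y + 7)/(3 - y), which at y = -5 equals 9.

9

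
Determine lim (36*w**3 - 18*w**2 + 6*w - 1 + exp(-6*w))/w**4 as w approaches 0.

54

Direct substitution gives 0/0.
Apply L'Hôpital: lim (108*w^2 - 36*w + 6 - 6*e^(-6*w))/(4*w^3), still 0/0.
Apply L'Hôpital: lim (216*w - 36 + 36*e^(-6*w))/(12*w^2), still 0/0.
Apply L'Hôpital: lim (216 - 216*e^(-6*w))/(24*w), still 0/0.
After 4 applications of L'Hôpital's rule the quotient is (1296*e^(-6*w))/(24); substituting w = 0 gives 54.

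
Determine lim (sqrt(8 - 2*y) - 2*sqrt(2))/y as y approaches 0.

Substitution gives 0/0. Multiply numerator and denominator by the conjugate √(8 - 2y) + √8.
The numerator becomes (8 - 2y) − 8 = -2y, so the expression simplifies to -2/(√(8 - 2y) + √8).
Letting y → 0 gives -2/(2√8) = -√(2)/4.

-√(2)/4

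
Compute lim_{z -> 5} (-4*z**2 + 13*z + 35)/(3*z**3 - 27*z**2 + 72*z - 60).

-1

Direct substitution gives 0/0, so factor. Both numerator and denominator have (z - 5) as a factor.
After cancelling, the expression reduces to (-4*z - 7)/(3*z^2 - 12*z + 12).
Substituting z = 5 gives -1.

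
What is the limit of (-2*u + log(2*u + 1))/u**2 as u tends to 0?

Direct substitution gives 0/0.
Apply L'Hôpital: lim (-2 + 2/(2*u + 1))/(2*u), still 0/0.
After 2 applications of L'Hôpital's rule the quotient is (-4/(2*u + 1)^2)/(2); substituting u = 0 gives -2.

-2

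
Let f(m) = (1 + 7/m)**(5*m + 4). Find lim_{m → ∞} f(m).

The base → 1 and the exponent → ∞: a 1^∞ form.
Take logarithms: (5m + 4)·ln(1 + 7/m). Since ln(1+u) ~ u for small u, this behaves like (5m)·(7/m) → 35.
So the limit is e^(35).

e^(35)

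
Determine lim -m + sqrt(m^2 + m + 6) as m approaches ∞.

This has the form ∞ − ∞. Multiply and divide by the conjugate √(m^2 + m + 6) + m.
That gives (m + 6) / (√(m^2 + m + 6) + m).
Divide numerator and denominator by m: the limit is 1/(2·1) = 1/2.

1/2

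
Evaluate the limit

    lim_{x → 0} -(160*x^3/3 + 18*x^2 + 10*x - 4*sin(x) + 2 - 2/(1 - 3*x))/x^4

162

Substitution gives 0/0 (the numerator vanishes to order 4).
Expand each term to order x^4: the coefficient of x^4 in -2·1/(1 - 3x) is -162 and in -4·sin(x) is 0.
Lower-order terms cancel with the polynomial part, so the numerator is (-162)·x^4 + o(x^4), and the limit is (-162)/(-1) = 162.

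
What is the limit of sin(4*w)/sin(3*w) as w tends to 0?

4/3

Substitution gives 0/0.
Divide numerator and denominator by w: sin(4w)/w → 4 and sin(3w)/w → 3, so the limit is 1·4/3 = 4/3.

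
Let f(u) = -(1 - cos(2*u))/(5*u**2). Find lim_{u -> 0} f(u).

Substitution gives 0/0.
Use (1 − cos θ)/θ² → 1/2 with θ = 2u: the limit is 2²/(2·(-5)) = -2/5.

-2/5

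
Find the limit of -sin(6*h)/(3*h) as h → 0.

Substitution gives 0/0.
Write it as (6/(-3))·sin(6h)/(6h); since sin(u)/u → 1, the limit is -2.

-2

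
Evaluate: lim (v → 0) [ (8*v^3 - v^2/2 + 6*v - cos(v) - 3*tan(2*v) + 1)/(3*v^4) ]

Substitution gives 0/0 (the numerator vanishes to order 4).
Expand each term to order v^4: the coefficient of v^4 in −cos(v) is -1/24 and in -3·tan(2v) is 0.
Lower-order terms cancel with the polynomial part, so the numerator is (-1/24)·v^4 + o(v^4), and the limit is (-1/24)/(3) = -1/72.

-1/72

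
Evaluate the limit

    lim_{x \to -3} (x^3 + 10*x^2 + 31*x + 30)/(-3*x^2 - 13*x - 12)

-2/5

Since x = -3 makes numerator and denominator zero, (x + 3) divides both.
Cancelling it gives (x^2 + 7*x + 10)/(-3*x - 4); now plug in x = -3 to get -2/5.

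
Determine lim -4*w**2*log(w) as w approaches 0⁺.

This is a 0·(−∞) form. Rewrite as -4·ln(w) / w^(−2) and apply L'Hôpital:
the derivative quotient is -4·(1/w) / (−2·w^(−3)) = (4/2)·w^2 → 0.

0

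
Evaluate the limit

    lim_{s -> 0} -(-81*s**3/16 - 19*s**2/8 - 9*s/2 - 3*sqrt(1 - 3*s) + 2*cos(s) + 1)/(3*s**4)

Substitution gives 0/0 (the numerator vanishes to order 4).
Expand each term to order s^4: the coefficient of s^4 in -3·√(1 - 3s) is 1215/128 and in 2·cos(s) is 1/12.
Lower-order terms cancel with the polynomial part, so the numerator is (3677/384)·s^4 + o(s^4), and the limit is (3677/384)/(-3) = -3677/1152.

-3677/1152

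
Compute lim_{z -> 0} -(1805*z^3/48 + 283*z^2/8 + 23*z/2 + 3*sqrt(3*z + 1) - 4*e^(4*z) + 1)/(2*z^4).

20029/768

Substitution gives 0/0 (the numerator vanishes to order 4).
Expand each term to order z^4: the coefficient of z^4 in 3·√(1 + 3z) is -1215/128 and in -4·e^(4z) is -128/3.
Lower-order terms cancel with the polynomial part, so the numerator is (-20029/384)·z^4 + o(z^4), and the limit is (-20029/384)/(-2) = 20029/768.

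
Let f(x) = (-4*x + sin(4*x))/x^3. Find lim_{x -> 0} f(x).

Direct substitution gives 0/0.
Apply L'Hôpital: lim (4*cos(4*x) - 4)/(3*x^2), still 0/0.
Apply L'Hôpital: lim (-16*sin(4*x))/(6*x), still 0/0.
After 3 applications of L'Hôpital's rule the quotient is (-64*cos(4*x))/(6); substituting x = 0 gives -32/3.

-32/3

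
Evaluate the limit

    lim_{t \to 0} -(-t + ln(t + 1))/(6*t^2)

Direct substitution gives 0/0.
Apply L'Hôpital: lim (-1 + 1/(t + 1))/(-12*t), still 0/0.
After 2 applications of L'Hôpital's rule the quotient is (-1/(t + 1)^2)/(-12); substituting t = 0 gives 1/12.

1/12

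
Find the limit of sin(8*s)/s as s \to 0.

8

Substitution gives 0/0.
Write it as (8)·sin(8s)/(8s); since sin(u)/u → 1, the limit is 8.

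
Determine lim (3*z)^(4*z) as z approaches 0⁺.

Base → 0⁺ and exponent → 0⁺: a 0^0 form.
Take logs: 4z·ln(3z). This is 0·(−∞); rewriting as ln(3z)/(1/(4z)) and applying L'Hôpital gives 0.
Hence the limit is e^0 = 1.

1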